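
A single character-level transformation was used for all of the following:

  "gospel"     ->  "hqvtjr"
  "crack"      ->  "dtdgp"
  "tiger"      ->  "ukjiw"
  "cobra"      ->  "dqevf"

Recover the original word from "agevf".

The shift increases by 1 at each position, starting from +1: 1, 2, 3, ….
Undoing it on agevf: a−1=z, g−2=e, e−3=b, v−4=r, f−5=a.

zebra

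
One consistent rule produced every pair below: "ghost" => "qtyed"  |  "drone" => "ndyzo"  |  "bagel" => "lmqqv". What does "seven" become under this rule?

The shifts repeat in a cycle of length 2: positions 0,1,… shift by +10, +12, then the pattern repeats.
On seven: s+10=c, e+12=q, v+10=f, e+12=q, n+10=x.

cqfqx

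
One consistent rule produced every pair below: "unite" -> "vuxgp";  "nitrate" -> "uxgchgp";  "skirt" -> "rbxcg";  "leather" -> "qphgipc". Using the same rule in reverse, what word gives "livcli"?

church

u(20)→v(21) and n(13)→u(20) fit y≡15x+7 (mod 26); the inverse of 15 mod 26 is 7. Each letter's alphabet position (a=0..z=25) is mapped through 15·x+7 mod 26 — an affine cipher.
Reversing it on livcli: l(11)→7·(11−7)≡2=c; i(8)→7·(8−7)≡7=h; v(21)→7·(21−7)≡20=u; c(2)→7·(2−7)≡17=r; l(11)→7·(11−7)≡2=c; i(8)→7·(8−7)≡7=h (all mod 26).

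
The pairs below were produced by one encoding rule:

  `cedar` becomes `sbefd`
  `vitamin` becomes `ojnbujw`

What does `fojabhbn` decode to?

The word is reversed, then every letter is shifted forward by 1.
Decoding fojabhbn: shift back: f−1=e, o−1=n, j−1=i, a−1=z, b−1=a, h−1=g, b−1=a, n−1=m → enizagam; then reverse → magazine.

magazine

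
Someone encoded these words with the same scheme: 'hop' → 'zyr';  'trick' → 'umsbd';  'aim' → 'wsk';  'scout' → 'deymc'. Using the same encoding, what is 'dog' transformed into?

qyn

The output letters match the input read backwards, each shifted +10: hop reversed is poh. The word is reversed, then every letter is shifted forward by 10.
On dog: reverse → god; then shift: g+10=q, o+10=y, d+10=n.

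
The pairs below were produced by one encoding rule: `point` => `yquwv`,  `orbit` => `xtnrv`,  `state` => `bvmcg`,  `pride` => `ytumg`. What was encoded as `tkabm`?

kiosk

Shifts by position in point: pos 0: p→y (+9), pos 1: o→q (+2), pos 2: i→u (+12), pos 3: n→w (+9), pos 4: t→v (+2) — repeating every 3. A repeating key of period 3 is used — shifts +9, +2, +12 over and over.
Reversing it on tkabm: t−9=k, k−2=i, a−12=o, b−9=s, m−2=k.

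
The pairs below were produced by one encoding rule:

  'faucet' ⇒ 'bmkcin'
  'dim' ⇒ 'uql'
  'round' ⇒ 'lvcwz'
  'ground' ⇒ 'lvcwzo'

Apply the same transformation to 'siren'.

The output letters match the input read backwards, each shifted +8: faucet reversed is tecuaf. Read the word backwards and shift each letter +8.
Applying it to siren: reverse → neris; then shift: n+8=v, e+8=m, r+8=z, i+8=q, s+8=a.

vmzqa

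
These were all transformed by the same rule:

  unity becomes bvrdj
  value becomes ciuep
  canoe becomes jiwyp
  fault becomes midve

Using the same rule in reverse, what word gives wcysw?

Each letter shifts forward by (position + 7), i.e. 7, 8, 9, … — the shift grows by one for each successive letter.
Decoding wcysw: w−7=p, c−8=u, y−9=p, s−10=i, w−11=l.

pupil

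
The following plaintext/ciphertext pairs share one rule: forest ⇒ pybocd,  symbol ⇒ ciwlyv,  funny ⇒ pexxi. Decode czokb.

Compare letters: f→p is +10, o→y is +10, r→b is +10 — a constant shift. Every letter moves 10 places later in the alphabet, wrapping around z→a.
Reversing it on czokb: c−10=s, z−10=p, o−10=e, k−10=a, b−10=r.

spear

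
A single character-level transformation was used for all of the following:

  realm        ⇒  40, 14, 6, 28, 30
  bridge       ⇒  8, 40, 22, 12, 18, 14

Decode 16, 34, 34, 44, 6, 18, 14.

With a=1..z=26, the number is 2·pos + 4.
Decoding 16, 34, 34, 44, 6, 18, 14: 16→(16−4)÷2=6=f, 34→(34−4)÷2=15=o, 34→(34−4)÷2=15=o, 44→(44−4)÷2=20=t, 6→(6−4)÷2=1=a, 18→(18−4)÷2=7=g, 14→(14−4)÷2=5=e.

footage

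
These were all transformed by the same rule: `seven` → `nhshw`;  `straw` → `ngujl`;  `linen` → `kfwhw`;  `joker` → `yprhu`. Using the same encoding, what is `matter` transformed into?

s(18)→n(13) and e(4)→h(7) fit y≡19x+9 (mod 26); the inverse of 19 mod 26 is 11. Treating letters as 0–25, the rule is x ↦ 19x + 9 (mod 26).
Applying it to matter: m(12)→19·12+9≡3=d; a(0)→19·0+9≡9=j; t(19)→19·19+9≡6=g; t(19)→19·19+9≡6=g; e(4)→19·4+9≡7=h; r(17)→19·17+9≡20=u (all mod 26).

djgghu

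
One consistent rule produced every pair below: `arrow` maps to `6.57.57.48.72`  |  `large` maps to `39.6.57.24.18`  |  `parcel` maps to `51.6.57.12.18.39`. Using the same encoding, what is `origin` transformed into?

a(#1)→6 and r(#18)→57: differences scale by 3, so n = 3·pos + 3. Each letter becomes 3×(its alphabet position, a=1..z=26) + 3.
Applying it to origin: o=15→48, r=18→57, i=9→30, g=7→24, i=9→30, n=14→45.

48.57.30.24.30.45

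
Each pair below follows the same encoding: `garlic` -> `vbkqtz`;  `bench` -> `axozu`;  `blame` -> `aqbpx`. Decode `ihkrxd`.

g(6)→v(21) and a(0)→b(1) fit y≡25x+1 (mod 26); the inverse of 25 mod 26 is 25. Each letter's alphabet position (a=0..z=25) is mapped through 25·x+1 mod 26 — an affine cipher.
Undoing it on ihkrxd: i(8)→25·(8−1)≡19=t; h(7)→25·(7−1)≡20=u; k(10)→25·(10−1)≡17=r; r(17)→25·(17−1)≡10=k; x(23)→25·(23−1)≡4=e; d(3)→25·(3−1)≡24=y (all mod 26).

turkey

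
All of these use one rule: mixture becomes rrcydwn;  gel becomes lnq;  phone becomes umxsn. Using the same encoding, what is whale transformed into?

bmjqn

The shift depends on letter class: consonant m→r is +5, but vowel i→r is +9. The rule splits by letter class: vowels +9, consonants +5.
On whale: w(cons)+5=b, h(cons)+5=m, a(vowel)+9=j, l(cons)+5=q, e(vowel)+9=n.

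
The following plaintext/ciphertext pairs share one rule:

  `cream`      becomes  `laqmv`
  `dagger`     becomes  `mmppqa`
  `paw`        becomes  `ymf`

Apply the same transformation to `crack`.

The shift depends on letter class: consonant c→l is +9, but vowel e→q is +12. The rule splits by letter class: vowels +12, consonants +9.
On crack: c(cons)+9=l, r(cons)+9=a, a(vowel)+12=m, c(cons)+9=l, k(cons)+9=t.

lamlt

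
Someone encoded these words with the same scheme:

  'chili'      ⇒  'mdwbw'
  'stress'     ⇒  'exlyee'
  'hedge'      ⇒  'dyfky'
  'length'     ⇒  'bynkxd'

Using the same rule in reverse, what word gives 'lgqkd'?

rough

c(2)→m(12) and h(7)→d(3) fit y≡19x+0 (mod 26); the inverse of 19 mod 26 is 11. This is an affine cipher: with a=0,…,z=25, each position x becomes (19x+0) mod 26.
Reversing it on lgqkd: l(11)→11·(11−0)≡17=r; g(6)→11·(6−0)≡14=o; q(16)→11·(16−0)≡20=u; k(10)→11·(10−0)≡6=g; d(3)→11·(3−0)≡7=h (all mod 26).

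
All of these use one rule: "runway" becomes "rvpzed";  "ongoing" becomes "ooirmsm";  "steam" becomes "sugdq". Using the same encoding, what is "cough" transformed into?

The shift increases by 1 at each position, starting from +0: 0, 1, 2, ….
For cough: c+0=c, o+1=p, u+2=w, g+3=j, h+4=l.

cpwjl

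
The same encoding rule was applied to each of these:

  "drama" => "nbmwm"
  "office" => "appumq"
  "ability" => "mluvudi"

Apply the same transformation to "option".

The shift depends on letter class: consonant d→n is +10, but vowel a→m is +12. The rule splits by letter class: vowels +12, consonants +10.
On option: o(vowel)+12=a, p(cons)+10=z, t(cons)+10=d, i(vowel)+12=u, o(vowel)+12=a, n(cons)+10=x.

azduax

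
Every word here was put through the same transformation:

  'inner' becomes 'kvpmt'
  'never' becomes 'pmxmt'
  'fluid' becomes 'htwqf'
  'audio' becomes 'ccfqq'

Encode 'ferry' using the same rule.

hmtza

A repeating key of period 2 is used — shifts +2, +8 over and over.
Applying it to ferry: f+2=h, e+8=m, r+2=t, r+8=z, y+2=a.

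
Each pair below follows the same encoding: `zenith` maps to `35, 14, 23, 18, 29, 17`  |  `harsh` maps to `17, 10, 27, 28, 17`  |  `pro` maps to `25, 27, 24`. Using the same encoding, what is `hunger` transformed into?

z is letter #26 and maps to 35: an offset of 9. Each letter is replaced by its alphabet position (a=1..z=26) + 9.
For hunger: h=8→17, u=21→30, n=14→23, g=7→16, e=5→14, r=18→27.

17, 30, 23, 16, 14, 27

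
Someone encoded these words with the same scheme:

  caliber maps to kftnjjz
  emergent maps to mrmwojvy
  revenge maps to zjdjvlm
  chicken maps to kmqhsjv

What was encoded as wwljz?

It's a Vigenère-style cipher with numeric key [8,5]: position i shifts by key[i mod 2].
Decoding wwljz: w−8=o, w−5=r, l−8=d, j−5=e, z−8=r.

order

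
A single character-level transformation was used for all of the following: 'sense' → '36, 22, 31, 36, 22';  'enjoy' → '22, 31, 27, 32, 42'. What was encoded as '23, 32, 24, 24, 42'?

foggy

s is letter #19 and maps to 36: an offset of 17. Each letter is replaced by its alphabet position (a=1..z=26) + 17.
Undoing it on 23, 32, 24, 24, 42: 23→(23−17)÷1=6=f, 32→(32−17)÷1=15=o, 24→(24−17)÷1=7=g, 24→(24−17)÷1=7=g, 42→(42−17)÷1=25=y.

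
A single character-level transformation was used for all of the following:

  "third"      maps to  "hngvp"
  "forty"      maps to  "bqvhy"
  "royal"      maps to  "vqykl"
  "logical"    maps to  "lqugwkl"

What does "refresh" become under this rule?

vibvion

This is an affine cipher: with a=0,…,z=25, each position x becomes (19x+10) mod 26.
For refresh: r(17)→19·17+10≡21=v; e(4)→19·4+10≡8=i; f(5)→19·5+10≡1=b; r(17)→19·17+10≡21=v; e(4)→19·4+10≡8=i; s(18)→19·18+10≡14=o; h(7)→19·7+10≡13=n (all mod 26).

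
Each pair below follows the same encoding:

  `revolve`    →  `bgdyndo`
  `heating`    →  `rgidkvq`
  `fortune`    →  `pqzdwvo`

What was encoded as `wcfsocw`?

Shifts by position in revolve: pos 0: r→b (+10), pos 1: e→g (+2), pos 2: v→d (+8), pos 3: o→y (+10), pos 4: l→n (+2), pos 5: v→d (+8) — repeating every 3. A repeating key of period 3 is used — shifts +10, +2, +8 over and over.
Decoding wcfsocw: w−10=m, c−2=a, f−8=x, s−10=i, o−2=m, c−8=u, w−10=m.

maximum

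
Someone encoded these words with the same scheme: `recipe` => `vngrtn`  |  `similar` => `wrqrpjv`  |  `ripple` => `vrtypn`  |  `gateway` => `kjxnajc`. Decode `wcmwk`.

sting

Shifts by position in recipe: pos 0: r→v (+4), pos 1: e→n (+9), pos 2: c→g (+4), pos 3: i→r (+9) — repeating every 2. A repeating key of period 2 is used — shifts +4, +9 over and over.
Decoding wcmwk: w−4=s, c−9=t, m−4=i, w−9=n, k−4=g.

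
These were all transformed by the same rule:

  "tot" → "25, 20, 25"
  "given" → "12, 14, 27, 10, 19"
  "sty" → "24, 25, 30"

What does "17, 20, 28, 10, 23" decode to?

t is letter #20 and maps to 25: an offset of 5. The number is (letter's place in the alphabet, a=1) + 5.
Reversing it on 17, 20, 28, 10, 23: 17→(17−5)÷1=12=l, 20→(20−5)÷1=15=o, 28→(28−5)÷1=23=w, 10→(10−5)÷1=5=e, 23→(23−5)÷1=18=r.

lower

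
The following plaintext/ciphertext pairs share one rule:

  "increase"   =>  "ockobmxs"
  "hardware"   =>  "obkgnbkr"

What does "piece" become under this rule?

omosz

Read the word backwards and shift each letter +10.
On piece: reverse → eceip; then shift: e+10=o, c+10=m, e+10=o, i+10=s, p+10=z.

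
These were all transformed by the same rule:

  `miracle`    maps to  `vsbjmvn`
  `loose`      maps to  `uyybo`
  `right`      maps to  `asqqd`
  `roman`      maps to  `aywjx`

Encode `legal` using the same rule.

uoqjv

Shifts by position in miracle: pos 0: m→v (+9), pos 1: i→s (+10), pos 2: r→b (+10), pos 3: a→j (+9), pos 4: c→m (+10), pos 5: l→v (+10) — repeating every 3. It's a Vigenère-style cipher with numeric key [9,10,10]: position i shifts by key[i mod 3].
Applying it to legal: l+9=u, e+10=o, g+10=q, a+9=j, l+10=v.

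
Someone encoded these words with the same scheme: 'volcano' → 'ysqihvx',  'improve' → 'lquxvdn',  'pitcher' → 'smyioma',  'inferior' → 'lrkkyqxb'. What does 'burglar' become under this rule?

eywmsia

In volcano: v→y is +3, o→s is +4, l→q is +5, c→i is +6 — the shift increases by 1 each position. Letter i (0-indexed) is shifted by i+3, so successive shifts are 3, 4, 5, ….
On burglar: b+3=e, u+4=y, r+5=w, g+6=m, l+7=s, a+8=i, r+9=a.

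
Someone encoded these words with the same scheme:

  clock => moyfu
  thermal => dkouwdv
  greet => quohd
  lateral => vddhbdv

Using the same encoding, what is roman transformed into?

Shifts by position in clock: pos 0: c→m (+10), pos 1: l→o (+3), pos 2: o→y (+10), pos 3: c→f (+3) — repeating every 2. The shifts repeat in a cycle of length 2: positions 0,1,… shift by +10, +3, then the pattern repeats.
Applying it to roman: r+10=b, o+3=r, m+10=w, a+3=d, n+10=x.

brwdx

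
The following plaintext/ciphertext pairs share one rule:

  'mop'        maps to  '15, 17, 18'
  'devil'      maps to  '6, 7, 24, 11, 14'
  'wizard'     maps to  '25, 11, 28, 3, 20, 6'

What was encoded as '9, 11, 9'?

m is letter #13 and maps to 15: an offset of 2. Each letter is replaced by its alphabet position (a=1..z=26) + 2.
Decoding 9, 11, 9: 9→(9−2)÷1=7=g, 11→(11−2)÷1=9=i, 9→(9−2)÷1=7=g.

gig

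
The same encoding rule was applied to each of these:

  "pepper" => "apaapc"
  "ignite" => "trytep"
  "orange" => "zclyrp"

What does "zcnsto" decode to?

orchid

This is a Caesar cipher with shift 11.
Decoding zcnsto: z−11=o, c−11=r, n−11=c, s−11=h, t−11=i, o−11=d.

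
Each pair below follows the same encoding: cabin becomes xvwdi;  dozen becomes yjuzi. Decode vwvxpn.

abacus

This is a Caesar cipher with shift 21.
Reversing it on vwvxpn: v−21=a, w−21=b, v−21=a, x−21=c, p−21=u, n−21=s.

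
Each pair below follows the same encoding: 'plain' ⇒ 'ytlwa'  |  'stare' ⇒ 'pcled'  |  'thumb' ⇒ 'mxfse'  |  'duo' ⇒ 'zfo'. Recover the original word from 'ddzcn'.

cross

The output letters match the input read backwards, each shifted +11: plain reversed is nialp. Two steps: reverse the string, then apply a Caesar shift of +11.
Undoing it on ddzcn: shift back: d−11=s, d−11=s, z−11=o, c−11=r, n−11=c → ssorc; then reverse → cross.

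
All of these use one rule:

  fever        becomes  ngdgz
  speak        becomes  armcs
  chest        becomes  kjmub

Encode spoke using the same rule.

arwmm

Shifts by position in fever: pos 0: f→n (+8), pos 1: e→g (+2), pos 2: v→d (+8), pos 3: e→g (+2) — repeating every 2. A repeating key of period 2 is used — shifts +8, +2 over and over.
On spoke: s+8=a, p+2=r, o+8=w, k+2=m, e+8=m.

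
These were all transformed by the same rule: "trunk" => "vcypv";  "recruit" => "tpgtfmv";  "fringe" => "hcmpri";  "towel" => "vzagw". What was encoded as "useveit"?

shatter

Shifts by position in trunk: pos 0: t→v (+2), pos 1: r→c (+11), pos 2: u→y (+4), pos 3: n→p (+2), pos 4: k→v (+11) — repeating every 3. It's a Vigenère-style cipher with numeric key [2,11,4]: position i shifts by key[i mod 3].
Undoing it on useveit: u−2=s, s−11=h, e−4=a, v−2=t, e−11=t, i−4=e, t−2=r.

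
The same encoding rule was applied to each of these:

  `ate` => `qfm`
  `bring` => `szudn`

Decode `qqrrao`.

coffee

The output letters match the input read backwards, each shifted +12: ate reversed is eta. Two steps: reverse the string, then apply a Caesar shift of +12.
Decoding qqrrao: shift back: q−12=e, q−12=e, r−12=f, r−12=f, a−12=o, o−12=c → eeffoc; then reverse → coffee.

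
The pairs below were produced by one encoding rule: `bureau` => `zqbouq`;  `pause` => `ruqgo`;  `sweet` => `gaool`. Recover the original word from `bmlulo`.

rotate

b(1)→z(25) and u(20)→q(16) fit y≡5x+20 (mod 26); the inverse of 5 mod 26 is 21. Treating letters as 0–25, the rule is x ↦ 5x + 20 (mod 26).
Undoing it on bmlulo: b(1)→21·(1−20)≡17=r; m(12)→21·(12−20)≡14=o; l(11)→21·(11−20)≡19=t; u(20)→21·(20−20)≡0=a; l(11)→21·(11−20)≡19=t; o(14)→21·(14−20)≡4=e (all mod 26).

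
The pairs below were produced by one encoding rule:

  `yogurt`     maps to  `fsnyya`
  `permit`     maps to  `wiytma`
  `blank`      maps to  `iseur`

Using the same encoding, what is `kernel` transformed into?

riyuis

The rule splits by letter class: vowels +4, consonants +7.
Applying it to kernel: k(cons)+7=r, e(vowel)+4=i, r(cons)+7=y, n(cons)+7=u, e(vowel)+4=i, l(cons)+7=s.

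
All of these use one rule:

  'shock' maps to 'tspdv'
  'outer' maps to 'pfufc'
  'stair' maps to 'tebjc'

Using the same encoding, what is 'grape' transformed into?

The shifts repeat in a cycle of length 3: positions 0,1,… shift by +1, +11, +1, then the pattern repeats.
On grape: g+1=h, r+11=c, a+1=b, p+1=q, e+11=p.

hcbqp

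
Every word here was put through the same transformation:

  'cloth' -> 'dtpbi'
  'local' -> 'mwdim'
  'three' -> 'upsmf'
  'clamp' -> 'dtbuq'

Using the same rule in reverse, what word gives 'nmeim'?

medal

Shifts by position in cloth: pos 0: c→d (+1), pos 1: l→t (+8), pos 2: o→p (+1), pos 3: t→b (+8) — repeating every 2. The shifts repeat in a cycle of length 2: positions 0,1,… shift by +1, +8, then the pattern repeats.
Reversing it on nmeim: n−1=m, m−8=e, e−1=d, i−8=a, m−1=l.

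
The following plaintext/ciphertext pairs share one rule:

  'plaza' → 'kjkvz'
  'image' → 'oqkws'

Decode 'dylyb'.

The output letters match the input read backwards, each shifted +10: plaza reversed is azalp. Read the word backwards and shift each letter +10.
Undoing it on dylyb: shift back: d−10=t, y−10=o, l−10=b, y−10=o, b−10=r → tobor; then reverse → robot.

robot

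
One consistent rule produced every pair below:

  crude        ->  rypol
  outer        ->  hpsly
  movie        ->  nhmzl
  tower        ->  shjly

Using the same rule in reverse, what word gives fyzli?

c(2)→r(17) and r(17)→y(24) fit y≡23x+23 (mod 26); the inverse of 23 mod 26 is 17. Treating letters as 0–25, the rule is x ↦ 23x + 23 (mod 26).
Reversing it on fyzli: f(5)→17·(5−23)≡6=g; y(24)→17·(24−23)≡17=r; z(25)→17·(25−23)≡8=i; l(11)→17·(11−23)≡4=e; i(8)→17·(8−23)≡5=f (all mod 26).

grief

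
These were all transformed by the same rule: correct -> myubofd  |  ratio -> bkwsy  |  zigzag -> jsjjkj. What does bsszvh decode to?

Shifts by position in correct: pos 0: c→m (+10), pos 1: o→y (+10), pos 2: r→u (+3), pos 3: r→b (+10), pos 4: e→o (+10), pos 5: c→f (+3) — repeating every 3. The shifts repeat in a cycle of length 3: positions 0,1,… shift by +10, +10, +3, then the pattern repeats.
Undoing it on bsszvh: b−10=r, s−10=i, s−3=p, z−10=p, v−10=l, h−3=e.

ripple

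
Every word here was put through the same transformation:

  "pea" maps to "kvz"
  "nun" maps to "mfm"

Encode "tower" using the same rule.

Each pair mirrors across the alphabet (p↔k, e↔v, a↔z): positions sum to 25. Each letter is replaced by its mirror in the alphabet: a↔z, b↔y, c↔x, and so on (the Atbash cipher).
Applying it to tower: t↔g, o↔l, w↔d, e↔v, r↔i.

gldvi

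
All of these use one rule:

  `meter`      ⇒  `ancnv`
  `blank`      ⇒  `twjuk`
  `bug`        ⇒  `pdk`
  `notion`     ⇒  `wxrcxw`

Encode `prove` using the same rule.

nexay

Read the word backwards and shift each letter +9.
Applying it to prove: reverse → evorp; then shift: e+9=n, v+9=e, o+9=x, r+9=a, p+9=y.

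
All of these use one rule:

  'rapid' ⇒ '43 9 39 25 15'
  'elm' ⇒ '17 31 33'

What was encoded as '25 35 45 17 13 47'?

r(#18)→43 and a(#1)→9: differences scale by 2, so n = 2·pos + 7. With a=1..z=26, the number is 2·pos + 7.
Decoding 25 35 45 17 13 47: 25→(25−7)÷2=9=i, 35→(35−7)÷2=14=n, 45→(45−7)÷2=19=s, 17→(17−7)÷2=5=e, 13→(13−7)÷2=3=c, 47→(47−7)÷2=20=t.

insect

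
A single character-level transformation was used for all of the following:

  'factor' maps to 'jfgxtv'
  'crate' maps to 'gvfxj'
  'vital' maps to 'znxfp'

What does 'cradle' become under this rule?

gvfhpj

Vowels shift forward by 5 and consonants shift forward by 4.
For cradle: c(cons)+4=g, r(cons)+4=v, a(vowel)+5=f, d(cons)+4=h, l(cons)+4=p, e(vowel)+5=j.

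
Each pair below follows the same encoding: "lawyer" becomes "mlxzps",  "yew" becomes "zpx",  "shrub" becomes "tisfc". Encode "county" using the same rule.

dzfouz

The shift depends on letter class: consonant l→m is +1, but vowel a→l is +11. Two shifts are in play — +11 for a/e/i/o/u, +1 for every other letter.
Applying it to county: c(cons)+1=d, o(vowel)+11=z, u(vowel)+11=f, n(cons)+1=o, t(cons)+1=u, y(cons)+1=z.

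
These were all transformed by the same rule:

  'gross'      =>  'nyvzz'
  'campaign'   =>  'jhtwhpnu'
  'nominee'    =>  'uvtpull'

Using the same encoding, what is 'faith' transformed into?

Every letter moves 7 places later in the alphabet, wrapping around z→a.
For faith: f+7=m, a+7=h, i+7=p, t+7=a, h+7=o.

mhpao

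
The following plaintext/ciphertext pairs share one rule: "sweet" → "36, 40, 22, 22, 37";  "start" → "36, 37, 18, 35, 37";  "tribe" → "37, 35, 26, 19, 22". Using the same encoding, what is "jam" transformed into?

s is letter #19 and maps to 36: an offset of 17. Letters become their 1-based position plus 17 (so a→18, b→19, …).
For jam: j=10→27, a=1→18, m=13→30.

27, 18, 30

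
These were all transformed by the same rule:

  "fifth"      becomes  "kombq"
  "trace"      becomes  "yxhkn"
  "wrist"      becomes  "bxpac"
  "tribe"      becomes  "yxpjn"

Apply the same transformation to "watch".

bgakq

The shift increases by 1 at each position, starting from +5: 5, 6, 7, ….
On watch: w+5=b, a+6=g, t+7=a, c+8=k, h+9=q.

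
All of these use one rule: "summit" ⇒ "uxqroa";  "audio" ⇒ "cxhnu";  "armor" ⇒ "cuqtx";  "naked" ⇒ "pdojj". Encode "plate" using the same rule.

Letter i (0-indexed) is shifted by i+2, so successive shifts are 2, 3, 4, ….
For plate: p+2=r, l+3=o, a+4=e, t+5=y, e+6=k.

roeyk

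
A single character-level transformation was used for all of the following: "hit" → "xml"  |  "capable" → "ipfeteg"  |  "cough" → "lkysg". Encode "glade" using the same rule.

Two steps: reverse the string, then apply a Caesar shift of +4.
On glade: reverse → edalg; then shift: e+4=i, d+4=h, a+4=e, l+4=p, g+4=k.

ihepk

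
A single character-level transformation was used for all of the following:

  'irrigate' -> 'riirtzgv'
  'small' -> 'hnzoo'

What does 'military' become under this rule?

nrorgzib

This is the alphabet-reversal cipher (Atbash): a becomes z, b becomes y, etc.
Applying it to military: m↔n, i↔r, l↔o, i↔r, t↔g, a↔z, r↔i, y↔b.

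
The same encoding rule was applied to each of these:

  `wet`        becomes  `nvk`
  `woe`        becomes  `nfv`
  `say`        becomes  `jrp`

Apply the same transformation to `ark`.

Compare letters: w→n is +17, e→v is +17, t→k is +17 — a constant shift. It's a constant shift of +17 (ROT17).
Applying it to ark: a+17=r, r+17=i, k+17=b.

rib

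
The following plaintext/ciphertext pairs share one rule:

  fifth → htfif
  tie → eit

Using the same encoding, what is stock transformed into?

kcots

The output letters match the input read backwards: fifth reversed is htfif. The word is simply reversed.
For stock: reverse → kcots.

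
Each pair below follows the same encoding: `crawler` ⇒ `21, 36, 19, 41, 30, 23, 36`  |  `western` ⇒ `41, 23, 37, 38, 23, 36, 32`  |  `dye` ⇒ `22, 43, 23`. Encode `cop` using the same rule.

21, 33, 34

c is letter #3 and maps to 21: an offset of 18. The number is (letter's place in the alphabet, a=1) + 18.
On cop: c=3→21, o=15→33, p=16→34.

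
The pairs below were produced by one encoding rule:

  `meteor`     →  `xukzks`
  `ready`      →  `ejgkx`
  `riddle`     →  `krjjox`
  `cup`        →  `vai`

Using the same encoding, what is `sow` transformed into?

cuy

The word is reversed, then every letter is shifted forward by 6.
On sow: reverse → wos; then shift: w+6=c, o+6=u, s+6=y.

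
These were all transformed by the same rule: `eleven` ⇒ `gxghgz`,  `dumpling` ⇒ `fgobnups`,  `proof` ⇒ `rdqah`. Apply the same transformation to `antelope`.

czvqnarq

Shifts by position in eleven: pos 0: e→g (+2), pos 1: l→x (+12), pos 2: e→g (+2), pos 3: v→h (+12) — repeating every 2. The shifts repeat in a cycle of length 2: positions 0,1,… shift by +2, +12, then the pattern repeats.
Applying it to antelope: a+2=c, n+12=z, t+2=v, e+12=q, l+2=n, o+12=a, p+2=r, e+12=q.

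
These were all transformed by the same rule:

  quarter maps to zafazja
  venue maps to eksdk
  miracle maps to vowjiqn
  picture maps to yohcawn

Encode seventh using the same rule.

bkantyq

Shifts by position in quarter: pos 0: q→z (+9), pos 1: u→a (+6), pos 2: a→f (+5), pos 3: r→a (+9), pos 4: t→z (+6), pos 5: e→j (+5) — repeating every 3. The shifts repeat in a cycle of length 3: positions 0,1,… shift by +9, +6, +5, then the pattern repeats.
For seventh: s+9=b, e+6=k, v+5=a, e+9=n, n+6=t, t+5=y, h+9=q.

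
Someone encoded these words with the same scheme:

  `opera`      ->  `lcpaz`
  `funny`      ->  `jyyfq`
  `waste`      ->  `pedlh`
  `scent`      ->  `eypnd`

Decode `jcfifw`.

luxury

The output letters match the input read backwards, each shifted +11: opera reversed is arepo. Two steps: reverse the string, then apply a Caesar shift of +11.
Reversing it on jcfifw: shift back: j−11=y, c−11=r, f−11=u, i−11=x, f−11=u, w−11=l → yruxul; then reverse → luxury.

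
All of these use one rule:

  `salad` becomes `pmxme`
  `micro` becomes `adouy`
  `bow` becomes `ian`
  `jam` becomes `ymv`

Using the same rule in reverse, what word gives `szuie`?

The output letters match the input read backwards, each shifted +12: salad reversed is dalas. The word is reversed, then every letter is shifted forward by 12.
Reversing it on szuie: shift back: s−12=g, z−12=n, u−12=i, i−12=w, e−12=s → gniws; then reverse → swing.

swing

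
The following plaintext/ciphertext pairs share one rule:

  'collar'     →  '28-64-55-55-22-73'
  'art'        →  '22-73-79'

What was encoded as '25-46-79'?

bit

c(#3)→28 and o(#15)→64: differences scale by 3, so n = 3·pos + 19. Each letter becomes 3×(its alphabet position, a=1..z=26) + 19.
Decoding 25-46-79: 25→(25−19)÷3=2=b, 46→(46−19)÷3=9=i, 79→(79−19)÷3=20=t.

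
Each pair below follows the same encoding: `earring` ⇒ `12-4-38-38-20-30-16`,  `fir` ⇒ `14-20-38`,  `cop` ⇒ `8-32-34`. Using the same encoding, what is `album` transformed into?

The formula is n = 2×(alphabet index, a=1) + 2.
On album: a=1→4, l=12→26, b=2→6, u=21→44, m=13→28.

4-26-6-44-28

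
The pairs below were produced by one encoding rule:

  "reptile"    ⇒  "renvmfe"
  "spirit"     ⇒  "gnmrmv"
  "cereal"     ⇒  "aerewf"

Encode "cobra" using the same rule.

aylrw

r(17)→r(17) and e(4)→e(4) fit y≡15x+22 (mod 26); the inverse of 15 mod 26 is 7. This is an affine cipher: with a=0,…,z=25, each position x becomes (15x+22) mod 26.
On cobra: c(2)→15·2+22≡0=a; o(14)→15·14+22≡24=y; b(1)→15·1+22≡11=l; r(17)→15·17+22≡17=r; a(0)→15·0+22≡22=w (all mod 26).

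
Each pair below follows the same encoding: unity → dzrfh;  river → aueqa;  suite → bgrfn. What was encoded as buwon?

since

Shifts by position in unity: pos 0: u→d (+9), pos 1: n→z (+12), pos 2: i→r (+9), pos 3: t→f (+12) — repeating every 2. A repeating key of period 2 is used — shifts +9, +12 over and over.
Decoding buwon: b−9=s, u−12=i, w−9=n, o−12=c, n−9=e.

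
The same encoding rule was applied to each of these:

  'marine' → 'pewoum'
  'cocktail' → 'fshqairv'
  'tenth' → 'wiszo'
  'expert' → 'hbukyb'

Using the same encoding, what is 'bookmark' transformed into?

Each letter shifts forward by (position + 3), i.e. 3, 4, 5, … — the shift grows by one for each successive letter.
Applying it to bookmark: b+3=e, o+4=s, o+5=t, k+6=q, m+7=t, a+8=i, r+9=a, k+10=u.

estqtiau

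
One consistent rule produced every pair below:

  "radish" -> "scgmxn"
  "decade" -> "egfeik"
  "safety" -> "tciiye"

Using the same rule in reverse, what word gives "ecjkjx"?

In radish: r→s is +1, a→c is +2, d→g is +3, i→m is +4 — the shift increases by 1 each position. The shift increases by 1 at each position, starting from +1: 1, 2, 3, ….
Reversing it on ecjkjx: e−1=d, c−2=a, j−3=g, k−4=g, j−5=e, x−6=r.

dagger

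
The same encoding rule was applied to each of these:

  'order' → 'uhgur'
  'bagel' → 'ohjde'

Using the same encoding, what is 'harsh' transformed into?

kvudk

Two steps: reverse the string, then apply a Caesar shift of +3.
For harsh: reverse → hsrah; then shift: h+3=k, s+3=v, r+3=u, a+3=d, h+3=k.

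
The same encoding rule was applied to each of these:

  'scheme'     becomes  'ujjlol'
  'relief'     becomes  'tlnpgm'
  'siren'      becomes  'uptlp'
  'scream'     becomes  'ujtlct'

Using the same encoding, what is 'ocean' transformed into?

Shifts by position in scheme: pos 0: s→u (+2), pos 1: c→j (+7), pos 2: h→j (+2), pos 3: e→l (+7) — repeating every 2. A repeating key of period 2 is used — shifts +2, +7 over and over.
On ocean: o+2=q, c+7=j, e+2=g, a+7=h, n+2=p.

qjghp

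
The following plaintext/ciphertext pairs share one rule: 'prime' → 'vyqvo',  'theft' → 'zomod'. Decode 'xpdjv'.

rival

In prime: p→v is +6, r→y is +7, i→q is +8, m→v is +9 — the shift increases by 1 each position. The shift increases by 1 at each position, starting from +6: 6, 7, 8, ….
Decoding xpdjv: x−6=r, p−7=i, d−8=v, j−9=a, v−10=l.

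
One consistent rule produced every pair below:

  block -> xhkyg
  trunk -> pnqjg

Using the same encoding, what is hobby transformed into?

dkxxu

This is a Caesar cipher with shift 22.
Applying it to hobby: h+22=d, o+22=k, b+22=x, b+22=x, y+22=u.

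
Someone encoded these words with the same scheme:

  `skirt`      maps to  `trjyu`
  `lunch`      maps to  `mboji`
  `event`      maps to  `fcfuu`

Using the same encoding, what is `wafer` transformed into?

Shifts by position in skirt: pos 0: s→t (+1), pos 1: k→r (+7), pos 2: i→j (+1), pos 3: r→y (+7) — repeating every 2. It's a Vigenère-style cipher with numeric key [1,7]: position i shifts by key[i mod 2].
Applying it to wafer: w+1=x, a+7=h, f+1=g, e+7=l, r+1=s.

xhgls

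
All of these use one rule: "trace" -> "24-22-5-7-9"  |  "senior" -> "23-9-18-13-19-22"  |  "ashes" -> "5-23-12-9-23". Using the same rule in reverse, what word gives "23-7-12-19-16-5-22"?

scholar

Letters become their 1-based position plus 4 (so a→5, b→6, …).
Reversing it on 23-7-12-19-16-5-22: 23→(23−4)÷1=19=s, 7→(7−4)÷1=3=c, 12→(12−4)÷1=8=h, 19→(19−4)÷1=15=o, 16→(16−4)÷1=12=l, 5→(5−4)÷1=1=a, 22→(22−4)÷1=18=r.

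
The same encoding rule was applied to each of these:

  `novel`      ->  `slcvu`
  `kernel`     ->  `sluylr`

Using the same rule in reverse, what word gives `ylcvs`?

lover

The output letters match the input read backwards, each shifted +7: novel reversed is levon. Read the word backwards and shift each letter +7.
Undoing it on ylcvs: shift back: y−7=r, l−7=e, c−7=v, v−7=o, s−7=l → revol; then reverse → lover.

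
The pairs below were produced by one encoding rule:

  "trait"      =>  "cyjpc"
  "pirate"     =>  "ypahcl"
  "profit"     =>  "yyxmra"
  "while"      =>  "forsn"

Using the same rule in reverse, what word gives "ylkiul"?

A repeating key of period 2 is used — shifts +9, +7 over and over.
Decoding ylkiul: y−9=p, l−7=e, k−9=b, i−7=b, u−9=l, l−7=e.

pebble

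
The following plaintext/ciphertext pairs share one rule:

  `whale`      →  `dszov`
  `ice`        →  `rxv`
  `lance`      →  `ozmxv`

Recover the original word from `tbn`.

Each pair mirrors across the alphabet (w↔d, h↔s, a↔z): positions sum to 25. Each letter is replaced by its mirror in the alphabet: a↔z, b↔y, c↔x, and so on (the Atbash cipher).
Decoding tbn: t↔g, b↔y, n↔m.

gym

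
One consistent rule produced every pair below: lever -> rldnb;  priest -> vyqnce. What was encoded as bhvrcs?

In lever: l→r is +6, e→l is +7, v→d is +8, e→n is +9 — the shift increases by 1 each position. Each letter shifts forward by (position + 6), i.e. 6, 7, 8, … — the shift grows by one for each successive letter.
Decoding bhvrcs: b−6=v, h−7=a, v−8=n, r−9=i, c−10=s, s−11=h.

vanish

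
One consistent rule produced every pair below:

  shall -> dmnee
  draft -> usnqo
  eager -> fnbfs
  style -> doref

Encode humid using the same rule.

mzpxu

This is an affine cipher: with a=0,…,z=25, each position x becomes (11x+13) mod 26.
For humid: h(7)→11·7+13≡12=m; u(20)→11·20+13≡25=z; m(12)→11·12+13≡15=p; i(8)→11·8+13≡23=x; d(3)→11·3+13≡20=u (all mod 26).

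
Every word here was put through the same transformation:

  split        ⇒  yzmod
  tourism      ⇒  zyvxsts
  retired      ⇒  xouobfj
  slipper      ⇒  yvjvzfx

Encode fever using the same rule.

lowkb

The shifts repeat in a cycle of length 3: positions 0,1,… shift by +6, +10, +1, then the pattern repeats.
Applying it to fever: f+6=l, e+10=o, v+1=w, e+6=k, r+10=b.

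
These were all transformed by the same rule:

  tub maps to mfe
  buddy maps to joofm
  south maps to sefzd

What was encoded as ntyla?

The output letters match the input read backwards, each shifted +11: tub reversed is but. The word is reversed, then every letter is shifted forward by 11.
Undoing it on ntyla: shift back: n−11=c, t−11=i, y−11=n, l−11=a, a−11=p → cinap; then reverse → panic.

panic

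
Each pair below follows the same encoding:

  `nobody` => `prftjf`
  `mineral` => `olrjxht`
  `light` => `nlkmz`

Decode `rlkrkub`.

pigment

In nobody: n→p is +2, o→r is +3, b→f is +4, o→t is +5 — the shift increases by 1 each position. Letter i (0-indexed) is shifted by i+2, so successive shifts are 2, 3, 4, ….
Reversing it on rlkrkub: r−2=p, l−3=i, k−4=g, r−5=m, k−6=e, u−7=n, b−8=t.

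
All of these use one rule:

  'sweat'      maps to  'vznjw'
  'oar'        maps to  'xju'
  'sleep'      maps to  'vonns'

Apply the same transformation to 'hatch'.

The shift depends on letter class: consonant s→v is +3, but vowel e→n is +9. The rule splits by letter class: vowels +9, consonants +3.
Applying it to hatch: h(cons)+3=k, a(vowel)+9=j, t(cons)+3=w, c(cons)+3=f, h(cons)+3=k.

kjwfk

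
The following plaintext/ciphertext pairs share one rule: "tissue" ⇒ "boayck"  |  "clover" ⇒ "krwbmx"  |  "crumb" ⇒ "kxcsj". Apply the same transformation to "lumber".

The shifts repeat in a cycle of length 2: positions 0,1,… shift by +8, +6, then the pattern repeats.
Applying it to lumber: l+8=t, u+6=a, m+8=u, b+6=h, e+8=m, r+6=x.

tauhmx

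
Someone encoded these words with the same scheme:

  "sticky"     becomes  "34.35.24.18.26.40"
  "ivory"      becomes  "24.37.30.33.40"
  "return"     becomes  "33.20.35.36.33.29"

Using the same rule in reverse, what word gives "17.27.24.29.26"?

blink

s is letter #19 and maps to 34: an offset of 15. The number is (letter's place in the alphabet, a=1) + 15.
Decoding 17.27.24.29.26: 17→(17−15)÷1=2=b, 27→(27−15)÷1=12=l, 24→(24−15)÷1=9=i, 29→(29−15)÷1=14=n, 26→(26−15)÷1=11=k.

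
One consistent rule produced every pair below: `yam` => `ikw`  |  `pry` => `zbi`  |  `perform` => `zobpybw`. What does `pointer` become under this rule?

Compare letters: y→i is +10, a→k is +10, m→w is +10 — a constant shift. This is a Caesar cipher with shift 10.
Applying it to pointer: p+10=z, o+10=y, i+10=s, n+10=x, t+10=d, e+10=o, r+10=b.

zysxdob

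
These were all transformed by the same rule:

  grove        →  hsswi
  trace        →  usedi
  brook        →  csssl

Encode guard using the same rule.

hyese

The shift depends on letter class: consonant g→h is +1, but vowel o→s is +4. The rule splits by letter class: vowels +4, consonants +1.
Applying it to guard: g(cons)+1=h, u(vowel)+4=y, a(vowel)+4=e, r(cons)+1=s, d(cons)+1=e.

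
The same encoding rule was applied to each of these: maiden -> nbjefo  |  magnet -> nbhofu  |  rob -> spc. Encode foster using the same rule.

gptufs

Compare letters: m→n is +1, a→b is +1, i→j is +1 — a constant shift. It's a constant shift of +1 (ROT1).
Applying it to foster: f+1=g, o+1=p, s+1=t, t+1=u, e+1=f, r+1=s.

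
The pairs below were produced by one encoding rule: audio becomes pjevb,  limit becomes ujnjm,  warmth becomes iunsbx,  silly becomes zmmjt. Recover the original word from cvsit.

shrub

The output letters match the input read backwards, each shifted +1: audio reversed is oidua. Two steps: reverse the string, then apply a Caesar shift of +1.
Decoding cvsit: shift back: c−1=b, v−1=u, s−1=r, i−1=h, t−1=s → burhs; then reverse → shrub.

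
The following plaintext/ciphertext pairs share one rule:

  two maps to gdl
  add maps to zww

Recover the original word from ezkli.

Each pair mirrors across the alphabet (t↔g, w↔d, o↔l): positions sum to 25. Each letter is replaced by its mirror in the alphabet: a↔z, b↔y, c↔x, and so on (the Atbash cipher).
Undoing it on ezkli: e↔v, z↔a, k↔p, l↔o, i↔r.

vapor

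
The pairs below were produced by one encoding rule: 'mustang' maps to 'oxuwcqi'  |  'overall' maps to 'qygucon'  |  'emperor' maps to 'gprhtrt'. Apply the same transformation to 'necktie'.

Shifts by position in mustang: pos 0: m→o (+2), pos 1: u→x (+3), pos 2: s→u (+2), pos 3: t→w (+3) — repeating every 2. The shifts repeat in a cycle of length 2: positions 0,1,… shift by +2, +3, then the pattern repeats.
On necktie: n+2=p, e+3=h, c+2=e, k+3=n, t+2=v, i+3=l, e+2=g.

phenvlg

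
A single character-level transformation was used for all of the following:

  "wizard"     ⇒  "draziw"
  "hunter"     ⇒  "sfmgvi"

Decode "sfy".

hub

Each pair mirrors across the alphabet (w↔d, i↔r, z↔a): positions sum to 25. Each letter is replaced by its mirror in the alphabet: a↔z, b↔y, c↔x, and so on (the Atbash cipher).
Decoding sfy: s↔h, f↔u, y↔b.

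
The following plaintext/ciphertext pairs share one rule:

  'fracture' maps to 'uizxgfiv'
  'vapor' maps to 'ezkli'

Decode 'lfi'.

Each pair mirrors across the alphabet (f↔u, r↔i, a↔z): positions sum to 25. This is the alphabet-reversal cipher (Atbash): a becomes z, b becomes y, etc.
Reversing it on lfi: l↔o, f↔u, i↔r.

our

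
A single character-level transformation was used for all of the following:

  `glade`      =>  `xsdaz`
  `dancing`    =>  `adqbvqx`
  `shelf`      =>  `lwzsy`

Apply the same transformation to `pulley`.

ojsszf

g(6)→x(23) and l(11)→s(18) fit y≡25x+3 (mod 26); the inverse of 25 mod 26 is 25. Each letter's alphabet position (a=0..z=25) is mapped through 25·x+3 mod 26 — an affine cipher.
On pulley: p(15)→25·15+3≡14=o; u(20)→25·20+3≡9=j; l(11)→25·11+3≡18=s; l(11)→25·11+3≡18=s; e(4)→25·4+3≡25=z; y(24)→25·24+3≡5=f (all mod 26).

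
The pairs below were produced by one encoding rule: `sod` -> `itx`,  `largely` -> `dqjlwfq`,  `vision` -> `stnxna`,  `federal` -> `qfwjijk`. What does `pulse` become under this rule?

The output letters match the input read backwards, each shifted +5: sod reversed is dos. Read the word backwards and shift each letter +5.
Applying it to pulse: reverse → eslup; then shift: e+5=j, s+5=x, l+5=q, u+5=z, p+5=u.

jxqzu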